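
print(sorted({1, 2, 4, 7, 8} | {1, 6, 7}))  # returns [1, 2, 4, 6, 7, 8]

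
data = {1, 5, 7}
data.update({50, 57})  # {1, 5, 7, 50, 57}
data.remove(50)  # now {1, 5, 7, 57}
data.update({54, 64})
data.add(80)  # {1, 5, 7, 54, 57, 64, 80}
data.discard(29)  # {1, 5, 7, 54, 57, 64, 80}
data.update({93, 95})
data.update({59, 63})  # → {1, 5, 7, 54, 57, 59, 63, 64, 80, 93, 95}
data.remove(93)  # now {1, 5, 7, 54, 57, 59, 63, 64, 80, 95}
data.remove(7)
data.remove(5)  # {1, 54, 57, 59, 63, 64, 80, 95}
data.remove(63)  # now {1, 54, 57, 59, 64, 80, 95}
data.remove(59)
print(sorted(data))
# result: [1, 54, 57, 64, 80, 95]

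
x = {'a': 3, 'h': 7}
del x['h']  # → {'a': 3}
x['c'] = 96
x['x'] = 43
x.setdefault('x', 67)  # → 43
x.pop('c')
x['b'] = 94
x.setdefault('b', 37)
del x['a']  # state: {'x': 43, 'b': 94}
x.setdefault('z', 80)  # 80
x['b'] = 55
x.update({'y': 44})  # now {'x': 43, 'b': 55, 'z': 80, 'y': 44}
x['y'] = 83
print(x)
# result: {'x': 43, 'b': 55, 'z': 80, 'y': 83}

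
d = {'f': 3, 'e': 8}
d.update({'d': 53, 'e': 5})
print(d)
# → {'f': 3, 'e': 5, 'd': 53}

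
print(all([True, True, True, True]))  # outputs True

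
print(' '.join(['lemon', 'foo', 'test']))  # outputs lemon foo test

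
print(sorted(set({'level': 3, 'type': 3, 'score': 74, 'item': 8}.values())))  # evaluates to [3, 8, 74]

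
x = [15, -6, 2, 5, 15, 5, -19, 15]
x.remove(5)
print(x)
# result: [15, -6, 2, 15, 5, -19, 15]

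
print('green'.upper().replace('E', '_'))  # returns GR__N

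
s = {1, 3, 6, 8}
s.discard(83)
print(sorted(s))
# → [1, 3, 6, 8]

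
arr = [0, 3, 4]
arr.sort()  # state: [0, 3, 4]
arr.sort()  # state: [0, 3, 4]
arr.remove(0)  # [3, 4]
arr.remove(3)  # [4]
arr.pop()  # 4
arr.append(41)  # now [41]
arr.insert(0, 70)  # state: [70, 41]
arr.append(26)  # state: [70, 41, 26]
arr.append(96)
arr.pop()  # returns 96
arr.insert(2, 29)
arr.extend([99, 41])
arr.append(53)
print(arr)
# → [70, 41, 29, 26, 99, 41, 53]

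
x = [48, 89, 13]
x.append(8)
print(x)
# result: [48, 89, 13, 8]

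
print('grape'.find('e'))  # 4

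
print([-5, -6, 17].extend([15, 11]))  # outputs None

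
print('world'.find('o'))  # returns 1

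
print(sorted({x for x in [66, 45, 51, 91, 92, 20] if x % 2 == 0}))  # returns [20, 66, 92]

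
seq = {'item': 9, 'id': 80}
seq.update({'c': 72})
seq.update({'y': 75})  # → {'item': 9, 'id': 80, 'c': 72, 'y': 75}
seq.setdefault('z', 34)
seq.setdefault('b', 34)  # 34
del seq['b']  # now {'item': 9, 'id': 80, 'c': 72, 'y': 75, 'z': 34}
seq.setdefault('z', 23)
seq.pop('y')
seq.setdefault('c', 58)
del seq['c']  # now {'item': 9, 'id': 80, 'z': 34}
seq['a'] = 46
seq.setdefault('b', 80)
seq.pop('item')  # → 9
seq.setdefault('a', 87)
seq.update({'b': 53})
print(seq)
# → {'id': 80, 'z': 34, 'a': 46, 'b': 53}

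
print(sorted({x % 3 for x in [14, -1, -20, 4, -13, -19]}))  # [1, 2]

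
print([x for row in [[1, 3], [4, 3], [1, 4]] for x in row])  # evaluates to [1, 3, 4, 3, 1, 4]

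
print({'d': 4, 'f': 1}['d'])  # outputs 4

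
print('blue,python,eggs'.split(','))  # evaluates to ['blue', 'python', 'eggs']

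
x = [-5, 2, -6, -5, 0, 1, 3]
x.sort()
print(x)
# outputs [-6, -5, -5, 0, 1, 2, 3]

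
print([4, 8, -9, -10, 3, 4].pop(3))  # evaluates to -10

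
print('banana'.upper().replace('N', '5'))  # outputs BA5A5A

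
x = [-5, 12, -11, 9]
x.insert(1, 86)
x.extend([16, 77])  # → [-5, 86, 12, -11, 9, 16, 77]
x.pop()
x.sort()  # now [-11, -5, 9, 12, 16, 86]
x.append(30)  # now [-11, -5, 9, 12, 16, 86, 30]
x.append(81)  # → [-11, -5, 9, 12, 16, 86, 30, 81]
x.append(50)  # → [-11, -5, 9, 12, 16, 86, 30, 81, 50]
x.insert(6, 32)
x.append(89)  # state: [-11, -5, 9, 12, 16, 86, 32, 30, 81, 50, 89]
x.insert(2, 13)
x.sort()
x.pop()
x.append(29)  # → [-11, -5, 9, 12, 13, 16, 30, 32, 50, 81, 86, 29]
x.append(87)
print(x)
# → [-11, -5, 9, 12, 13, 16, 30, 32, 50, 81, 86, 29, 87]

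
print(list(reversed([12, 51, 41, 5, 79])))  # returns [79, 5, 41, 51, 12]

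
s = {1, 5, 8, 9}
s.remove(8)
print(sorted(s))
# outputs [1, 5, 9]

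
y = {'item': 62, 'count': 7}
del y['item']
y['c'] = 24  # {'count': 7, 'c': 24}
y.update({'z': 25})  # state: {'count': 7, 'c': 24, 'z': 25}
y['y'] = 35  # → {'count': 7, 'c': 24, 'z': 25, 'y': 35}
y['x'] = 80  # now {'count': 7, 'c': 24, 'z': 25, 'y': 35, 'x': 80}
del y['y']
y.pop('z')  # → 25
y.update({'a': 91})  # {'count': 7, 'c': 24, 'x': 80, 'a': 91}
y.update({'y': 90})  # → {'count': 7, 'c': 24, 'x': 80, 'a': 91, 'y': 90}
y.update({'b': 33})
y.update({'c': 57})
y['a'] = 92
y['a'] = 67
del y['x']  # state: {'count': 7, 'c': 57, 'a': 67, 'y': 90, 'b': 33}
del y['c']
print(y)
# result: {'count': 7, 'a': 67, 'y': 90, 'b': 33}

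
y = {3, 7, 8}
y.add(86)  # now {3, 7, 8, 86}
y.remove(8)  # {3, 7, 86}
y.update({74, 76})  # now {3, 7, 74, 76, 86}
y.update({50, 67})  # {3, 7, 50, 67, 74, 76, 86}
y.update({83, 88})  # {3, 7, 50, 67, 74, 76, 83, 86, 88}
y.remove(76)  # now {3, 7, 50, 67, 74, 83, 86, 88}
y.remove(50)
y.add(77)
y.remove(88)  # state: {3, 7, 67, 74, 77, 83, 86}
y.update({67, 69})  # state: {3, 7, 67, 69, 74, 77, 83, 86}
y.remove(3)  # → {7, 67, 69, 74, 77, 83, 86}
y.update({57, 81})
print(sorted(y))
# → [7, 57, 67, 69, 74, 77, 81, 83, 86]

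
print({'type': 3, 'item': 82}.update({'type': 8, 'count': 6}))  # None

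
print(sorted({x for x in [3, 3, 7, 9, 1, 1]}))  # [1, 3, 7, 9]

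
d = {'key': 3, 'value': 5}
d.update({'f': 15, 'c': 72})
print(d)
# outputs {'key': 3, 'value': 5, 'f': 15, 'c': 72}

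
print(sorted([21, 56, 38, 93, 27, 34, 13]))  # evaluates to [13, 21, 27, 34, 38, 56, 93]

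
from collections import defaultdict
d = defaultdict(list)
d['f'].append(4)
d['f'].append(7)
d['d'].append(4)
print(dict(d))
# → {'f': [4, 7], 'd': [4]}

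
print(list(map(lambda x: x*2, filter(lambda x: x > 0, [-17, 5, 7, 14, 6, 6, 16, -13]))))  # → [10, 14, 28, 12, 12, 32]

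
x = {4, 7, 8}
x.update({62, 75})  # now {4, 7, 8, 62, 75}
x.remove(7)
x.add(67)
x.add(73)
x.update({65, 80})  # {4, 8, 62, 65, 67, 73, 75, 80}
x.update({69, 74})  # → {4, 8, 62, 65, 67, 69, 73, 74, 75, 80}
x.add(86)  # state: {4, 8, 62, 65, 67, 69, 73, 74, 75, 80, 86}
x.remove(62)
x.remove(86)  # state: {4, 8, 65, 67, 69, 73, 74, 75, 80}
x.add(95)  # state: {4, 8, 65, 67, 69, 73, 74, 75, 80, 95}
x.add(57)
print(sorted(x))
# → [4, 8, 57, 65, 67, 69, 73, 74, 75, 80, 95]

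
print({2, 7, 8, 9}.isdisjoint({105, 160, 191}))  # True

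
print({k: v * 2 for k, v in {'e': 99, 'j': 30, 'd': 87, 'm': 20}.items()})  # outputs {'e': 198, 'j': 60, 'd': 174, 'm': 40}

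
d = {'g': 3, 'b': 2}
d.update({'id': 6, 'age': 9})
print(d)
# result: {'g': 3, 'b': 2, 'id': 6, 'age': 9}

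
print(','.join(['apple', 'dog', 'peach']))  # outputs apple,dog,peach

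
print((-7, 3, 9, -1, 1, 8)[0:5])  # (-7, 3, 9, -1, 1)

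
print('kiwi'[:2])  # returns ki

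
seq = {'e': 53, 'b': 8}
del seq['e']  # {'b': 8}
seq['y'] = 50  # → {'b': 8, 'y': 50}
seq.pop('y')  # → 50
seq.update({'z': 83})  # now {'b': 8, 'z': 83}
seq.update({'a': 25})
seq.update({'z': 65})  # {'b': 8, 'z': 65, 'a': 25}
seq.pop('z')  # 65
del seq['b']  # {'a': 25}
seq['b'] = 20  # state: {'a': 25, 'b': 20}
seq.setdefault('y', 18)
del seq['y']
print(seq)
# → {'a': 25, 'b': 20}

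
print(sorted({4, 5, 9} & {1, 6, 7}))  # []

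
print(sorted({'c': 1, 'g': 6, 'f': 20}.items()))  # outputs [('c', 1), ('f', 20), ('g', 6)]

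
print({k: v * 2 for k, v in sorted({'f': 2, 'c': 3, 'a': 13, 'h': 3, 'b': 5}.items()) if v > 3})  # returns {'a': 26, 'b': 10}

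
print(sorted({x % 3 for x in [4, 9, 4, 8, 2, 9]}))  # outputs [0, 1, 2]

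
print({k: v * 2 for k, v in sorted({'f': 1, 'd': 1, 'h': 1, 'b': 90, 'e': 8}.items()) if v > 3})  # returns {'b': 180, 'e': 16}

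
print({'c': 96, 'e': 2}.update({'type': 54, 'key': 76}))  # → None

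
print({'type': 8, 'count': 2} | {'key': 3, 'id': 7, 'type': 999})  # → {'type': 999, 'count': 2, 'key': 3, 'id': 7}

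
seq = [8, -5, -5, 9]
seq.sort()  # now [-5, -5, 8, 9]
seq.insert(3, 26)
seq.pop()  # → 9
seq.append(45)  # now [-5, -5, 8, 26, 45]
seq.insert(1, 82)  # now [-5, 82, -5, 8, 26, 45]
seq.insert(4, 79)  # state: [-5, 82, -5, 8, 79, 26, 45]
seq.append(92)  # [-5, 82, -5, 8, 79, 26, 45, 92]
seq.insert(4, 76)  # [-5, 82, -5, 8, 76, 79, 26, 45, 92]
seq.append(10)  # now [-5, 82, -5, 8, 76, 79, 26, 45, 92, 10]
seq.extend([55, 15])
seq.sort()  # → [-5, -5, 8, 10, 15, 26, 45, 55, 76, 79, 82, 92]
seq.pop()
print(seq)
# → [-5, -5, 8, 10, 15, 26, 45, 55, 76, 79, 82]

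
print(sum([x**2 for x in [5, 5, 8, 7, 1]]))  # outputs 164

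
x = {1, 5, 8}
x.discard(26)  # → {1, 5, 8}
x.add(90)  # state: {1, 5, 8, 90}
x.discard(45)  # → {1, 5, 8, 90}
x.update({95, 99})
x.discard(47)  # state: {1, 5, 8, 90, 95, 99}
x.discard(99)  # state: {1, 5, 8, 90, 95}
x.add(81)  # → {1, 5, 8, 81, 90, 95}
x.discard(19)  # {1, 5, 8, 81, 90, 95}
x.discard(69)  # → {1, 5, 8, 81, 90, 95}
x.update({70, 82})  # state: {1, 5, 8, 70, 81, 82, 90, 95}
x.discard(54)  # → {1, 5, 8, 70, 81, 82, 90, 95}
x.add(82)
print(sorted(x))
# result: [1, 5, 8, 70, 81, 82, 90, 95]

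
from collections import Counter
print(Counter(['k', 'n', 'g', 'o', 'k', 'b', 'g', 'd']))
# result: Counter({'k': 2, 'g': 2, 'n': 1, 'o': 1, 'b': 1, 'd': 1})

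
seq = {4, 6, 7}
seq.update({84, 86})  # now {4, 6, 7, 84, 86}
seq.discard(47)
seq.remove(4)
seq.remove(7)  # {6, 84, 86}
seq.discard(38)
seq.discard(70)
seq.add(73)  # {6, 73, 84, 86}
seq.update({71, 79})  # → {6, 71, 73, 79, 84, 86}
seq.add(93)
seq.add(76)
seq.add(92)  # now {6, 71, 73, 76, 79, 84, 86, 92, 93}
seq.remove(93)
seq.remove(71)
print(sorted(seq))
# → [6, 73, 76, 79, 84, 86, 92]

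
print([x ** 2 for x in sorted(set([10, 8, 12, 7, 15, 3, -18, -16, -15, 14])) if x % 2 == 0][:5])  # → [324, 256, 64, 100, 144]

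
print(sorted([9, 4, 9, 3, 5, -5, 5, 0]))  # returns [-5, 0, 3, 4, 5, 5, 9, 9]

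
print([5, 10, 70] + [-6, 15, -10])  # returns [5, 10, 70, -6, 15, -10]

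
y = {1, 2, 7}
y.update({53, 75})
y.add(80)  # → {1, 2, 7, 53, 75, 80}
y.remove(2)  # {1, 7, 53, 75, 80}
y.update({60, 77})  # {1, 7, 53, 60, 75, 77, 80}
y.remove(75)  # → {1, 7, 53, 60, 77, 80}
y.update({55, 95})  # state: {1, 7, 53, 55, 60, 77, 80, 95}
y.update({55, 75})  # {1, 7, 53, 55, 60, 75, 77, 80, 95}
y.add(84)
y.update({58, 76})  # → {1, 7, 53, 55, 58, 60, 75, 76, 77, 80, 84, 95}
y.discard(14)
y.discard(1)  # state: {7, 53, 55, 58, 60, 75, 76, 77, 80, 84, 95}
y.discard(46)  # {7, 53, 55, 58, 60, 75, 76, 77, 80, 84, 95}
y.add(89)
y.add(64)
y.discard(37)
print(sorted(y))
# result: [7, 53, 55, 58, 60, 64, 75, 76, 77, 80, 84, 89, 95]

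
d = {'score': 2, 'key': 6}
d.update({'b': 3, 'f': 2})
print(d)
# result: {'score': 2, 'key': 6, 'b': 3, 'f': 2}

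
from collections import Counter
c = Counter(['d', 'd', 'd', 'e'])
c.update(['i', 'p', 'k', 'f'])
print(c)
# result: Counter({'d': 3, 'e': 1, 'i': 1, 'p': 1, 'k': 1, 'f': 1})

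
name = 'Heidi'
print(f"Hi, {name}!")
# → Hi, Heidi!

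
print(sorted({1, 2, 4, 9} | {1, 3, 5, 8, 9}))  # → [1, 2, 3, 4, 5, 8, 9]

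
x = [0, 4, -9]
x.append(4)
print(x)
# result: [0, 4, -9, 4]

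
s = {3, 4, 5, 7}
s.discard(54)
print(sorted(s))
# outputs [3, 4, 5, 7]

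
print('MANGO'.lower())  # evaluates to mango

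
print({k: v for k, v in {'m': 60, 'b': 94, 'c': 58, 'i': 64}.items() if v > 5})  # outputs {'m': 60, 'b': 94, 'c': 58, 'i': 64}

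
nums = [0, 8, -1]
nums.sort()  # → [-1, 0, 8]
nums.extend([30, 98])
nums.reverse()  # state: [98, 30, 8, 0, -1]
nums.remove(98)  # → [30, 8, 0, -1]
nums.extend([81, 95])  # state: [30, 8, 0, -1, 81, 95]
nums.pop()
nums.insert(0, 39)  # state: [39, 30, 8, 0, -1, 81]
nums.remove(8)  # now [39, 30, 0, -1, 81]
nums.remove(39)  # [30, 0, -1, 81]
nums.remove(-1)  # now [30, 0, 81]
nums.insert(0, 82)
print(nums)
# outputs [82, 30, 0, 81]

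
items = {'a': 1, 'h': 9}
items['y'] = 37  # {'a': 1, 'h': 9, 'y': 37}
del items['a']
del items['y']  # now {'h': 9}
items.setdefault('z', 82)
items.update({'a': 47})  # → {'h': 9, 'z': 82, 'a': 47}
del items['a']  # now {'h': 9, 'z': 82}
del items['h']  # {'z': 82}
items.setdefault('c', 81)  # 81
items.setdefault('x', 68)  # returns 68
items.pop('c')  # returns 81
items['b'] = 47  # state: {'z': 82, 'x': 68, 'b': 47}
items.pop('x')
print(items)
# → {'z': 82, 'b': 47}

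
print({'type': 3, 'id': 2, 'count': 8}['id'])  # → 2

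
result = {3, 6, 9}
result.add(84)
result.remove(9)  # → {3, 6, 84}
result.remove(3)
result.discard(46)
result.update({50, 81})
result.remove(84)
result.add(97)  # {6, 50, 81, 97}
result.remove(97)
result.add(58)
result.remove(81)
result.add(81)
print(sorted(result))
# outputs [6, 50, 58, 81]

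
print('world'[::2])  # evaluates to wrd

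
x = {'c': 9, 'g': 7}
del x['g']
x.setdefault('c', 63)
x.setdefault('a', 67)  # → 67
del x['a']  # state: {'c': 9}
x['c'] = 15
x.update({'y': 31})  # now {'c': 15, 'y': 31}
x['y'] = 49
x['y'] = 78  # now {'c': 15, 'y': 78}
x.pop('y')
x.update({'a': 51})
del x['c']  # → {'a': 51}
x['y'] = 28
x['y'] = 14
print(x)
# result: {'a': 51, 'y': 14}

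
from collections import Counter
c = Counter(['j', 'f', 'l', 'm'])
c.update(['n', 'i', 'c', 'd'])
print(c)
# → Counter({'j': 1, 'f': 1, 'l': 1, 'm': 1, 'n': 1, 'i': 1, 'c': 1, 'd': 1})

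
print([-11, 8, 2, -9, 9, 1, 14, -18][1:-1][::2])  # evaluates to [8, -9, 1]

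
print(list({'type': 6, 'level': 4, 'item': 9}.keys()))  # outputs ['type', 'level', 'item']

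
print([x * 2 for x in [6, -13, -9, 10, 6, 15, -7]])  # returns [12, -26, -18, 20, 12, 30, -14]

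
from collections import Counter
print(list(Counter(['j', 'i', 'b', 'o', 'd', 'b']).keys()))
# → ['j', 'i', 'b', 'o', 'd']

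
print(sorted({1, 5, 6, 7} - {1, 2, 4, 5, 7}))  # [6]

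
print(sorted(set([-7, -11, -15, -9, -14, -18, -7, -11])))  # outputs [-18, -15, -14, -11, -9, -7]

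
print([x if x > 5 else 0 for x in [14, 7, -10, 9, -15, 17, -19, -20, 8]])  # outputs [14, 7, 0, 9, 0, 17, 0, 0, 8]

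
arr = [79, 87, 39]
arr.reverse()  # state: [39, 87, 79]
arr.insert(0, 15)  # [15, 39, 87, 79]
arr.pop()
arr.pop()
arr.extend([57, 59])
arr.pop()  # 59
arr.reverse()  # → [57, 39, 15]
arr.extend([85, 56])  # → [57, 39, 15, 85, 56]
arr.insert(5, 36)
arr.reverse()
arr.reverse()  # [57, 39, 15, 85, 56, 36]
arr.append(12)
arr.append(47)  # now [57, 39, 15, 85, 56, 36, 12, 47]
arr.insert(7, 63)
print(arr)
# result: [57, 39, 15, 85, 56, 36, 12, 63, 47]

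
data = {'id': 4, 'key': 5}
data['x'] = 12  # {'id': 4, 'key': 5, 'x': 12}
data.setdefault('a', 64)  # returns 64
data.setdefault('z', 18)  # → 18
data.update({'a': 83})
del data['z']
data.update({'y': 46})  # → {'id': 4, 'key': 5, 'x': 12, 'a': 83, 'y': 46}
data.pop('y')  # 46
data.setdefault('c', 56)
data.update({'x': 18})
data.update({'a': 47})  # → {'id': 4, 'key': 5, 'x': 18, 'a': 47, 'c': 56}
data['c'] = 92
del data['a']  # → {'id': 4, 'key': 5, 'x': 18, 'c': 92}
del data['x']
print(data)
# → {'id': 4, 'key': 5, 'c': 92}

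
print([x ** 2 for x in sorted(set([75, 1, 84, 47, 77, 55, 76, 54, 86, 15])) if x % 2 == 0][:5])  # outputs [2916, 5776, 7056, 7396]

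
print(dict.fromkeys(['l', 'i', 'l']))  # {'l': None, 'i': None}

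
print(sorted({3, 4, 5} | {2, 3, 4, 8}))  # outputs [2, 3, 4, 5, 8]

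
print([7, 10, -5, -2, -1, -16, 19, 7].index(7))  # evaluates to 0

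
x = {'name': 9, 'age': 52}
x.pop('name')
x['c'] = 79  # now {'age': 52, 'c': 79}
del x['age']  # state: {'c': 79}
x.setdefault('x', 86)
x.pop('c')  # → 79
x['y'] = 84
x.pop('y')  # 84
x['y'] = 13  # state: {'x': 86, 'y': 13}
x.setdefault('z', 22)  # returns 22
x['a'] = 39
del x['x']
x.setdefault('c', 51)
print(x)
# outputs {'y': 13, 'z': 22, 'a': 39, 'c': 51}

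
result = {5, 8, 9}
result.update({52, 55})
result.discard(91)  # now {5, 8, 9, 52, 55}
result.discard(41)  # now {5, 8, 9, 52, 55}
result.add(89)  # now {5, 8, 9, 52, 55, 89}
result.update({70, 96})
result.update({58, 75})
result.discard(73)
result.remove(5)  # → {8, 9, 52, 55, 58, 70, 75, 89, 96}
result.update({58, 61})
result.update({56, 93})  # {8, 9, 52, 55, 56, 58, 61, 70, 75, 89, 93, 96}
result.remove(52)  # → {8, 9, 55, 56, 58, 61, 70, 75, 89, 93, 96}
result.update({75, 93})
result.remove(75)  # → {8, 9, 55, 56, 58, 61, 70, 89, 93, 96}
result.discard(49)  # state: {8, 9, 55, 56, 58, 61, 70, 89, 93, 96}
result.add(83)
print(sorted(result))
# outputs [8, 9, 55, 56, 58, 61, 70, 83, 89, 93, 96]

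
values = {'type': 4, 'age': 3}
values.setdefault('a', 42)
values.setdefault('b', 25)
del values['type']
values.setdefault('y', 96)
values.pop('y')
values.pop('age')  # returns 3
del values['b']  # {'a': 42}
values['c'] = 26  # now {'a': 42, 'c': 26}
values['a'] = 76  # {'a': 76, 'c': 26}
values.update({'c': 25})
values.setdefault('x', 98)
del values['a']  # {'c': 25, 'x': 98}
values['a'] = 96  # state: {'c': 25, 'x': 98, 'a': 96}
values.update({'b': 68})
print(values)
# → {'c': 25, 'x': 98, 'a': 96, 'b': 68}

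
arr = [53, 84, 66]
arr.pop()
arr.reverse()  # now [84, 53]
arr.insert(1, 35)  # [84, 35, 53]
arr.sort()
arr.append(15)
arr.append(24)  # [35, 53, 84, 15, 24]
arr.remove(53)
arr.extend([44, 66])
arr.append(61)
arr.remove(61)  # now [35, 84, 15, 24, 44, 66]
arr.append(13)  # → [35, 84, 15, 24, 44, 66, 13]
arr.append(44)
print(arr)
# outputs [35, 84, 15, 24, 44, 66, 13, 44]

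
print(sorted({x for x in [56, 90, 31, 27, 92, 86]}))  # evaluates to [27, 31, 56, 86, 90, 92]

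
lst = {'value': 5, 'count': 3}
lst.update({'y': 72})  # {'value': 5, 'count': 3, 'y': 72}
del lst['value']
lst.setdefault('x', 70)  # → 70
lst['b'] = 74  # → {'count': 3, 'y': 72, 'x': 70, 'b': 74}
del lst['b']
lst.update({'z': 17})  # {'count': 3, 'y': 72, 'x': 70, 'z': 17}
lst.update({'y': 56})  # {'count': 3, 'y': 56, 'x': 70, 'z': 17}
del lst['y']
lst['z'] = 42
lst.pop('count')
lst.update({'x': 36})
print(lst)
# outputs {'x': 36, 'z': 42}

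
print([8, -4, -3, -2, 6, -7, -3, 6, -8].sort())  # None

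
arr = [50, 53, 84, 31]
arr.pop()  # 31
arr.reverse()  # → [84, 53, 50]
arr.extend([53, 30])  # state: [84, 53, 50, 53, 30]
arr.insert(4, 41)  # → [84, 53, 50, 53, 41, 30]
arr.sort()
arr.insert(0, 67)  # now [67, 30, 41, 50, 53, 53, 84]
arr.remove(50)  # [67, 30, 41, 53, 53, 84]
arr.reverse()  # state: [84, 53, 53, 41, 30, 67]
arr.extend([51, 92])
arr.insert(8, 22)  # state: [84, 53, 53, 41, 30, 67, 51, 92, 22]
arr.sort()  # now [22, 30, 41, 51, 53, 53, 67, 84, 92]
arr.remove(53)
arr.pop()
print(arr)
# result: [22, 30, 41, 51, 53, 67, 84]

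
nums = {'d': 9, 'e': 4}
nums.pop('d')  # 9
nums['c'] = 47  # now {'e': 4, 'c': 47}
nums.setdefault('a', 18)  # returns 18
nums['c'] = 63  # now {'e': 4, 'c': 63, 'a': 18}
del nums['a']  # {'e': 4, 'c': 63}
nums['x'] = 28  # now {'e': 4, 'c': 63, 'x': 28}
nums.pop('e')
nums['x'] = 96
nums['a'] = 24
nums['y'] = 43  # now {'c': 63, 'x': 96, 'a': 24, 'y': 43}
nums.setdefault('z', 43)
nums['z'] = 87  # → {'c': 63, 'x': 96, 'a': 24, 'y': 43, 'z': 87}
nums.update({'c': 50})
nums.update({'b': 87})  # {'c': 50, 'x': 96, 'a': 24, 'y': 43, 'z': 87, 'b': 87}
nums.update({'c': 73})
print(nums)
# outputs {'c': 73, 'x': 96, 'a': 24, 'y': 43, 'z': 87, 'b': 87}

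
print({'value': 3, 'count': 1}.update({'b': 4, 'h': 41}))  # None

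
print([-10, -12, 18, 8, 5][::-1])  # [5, 8, 18, -12, -10]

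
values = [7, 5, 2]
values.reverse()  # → [2, 5, 7]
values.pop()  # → 7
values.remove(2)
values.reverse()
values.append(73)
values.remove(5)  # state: [73]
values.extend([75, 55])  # [73, 75, 55]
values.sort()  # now [55, 73, 75]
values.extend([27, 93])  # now [55, 73, 75, 27, 93]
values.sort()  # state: [27, 55, 73, 75, 93]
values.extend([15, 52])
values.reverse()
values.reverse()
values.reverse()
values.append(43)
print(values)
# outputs [52, 15, 93, 75, 73, 55, 27, 43]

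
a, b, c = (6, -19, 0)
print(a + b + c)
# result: -13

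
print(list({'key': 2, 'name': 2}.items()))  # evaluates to [('key', 2), ('name', 2)]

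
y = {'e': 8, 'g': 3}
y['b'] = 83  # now {'e': 8, 'g': 3, 'b': 83}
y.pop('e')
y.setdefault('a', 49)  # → 49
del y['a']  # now {'g': 3, 'b': 83}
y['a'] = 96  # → {'g': 3, 'b': 83, 'a': 96}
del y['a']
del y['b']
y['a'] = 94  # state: {'g': 3, 'a': 94}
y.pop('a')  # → 94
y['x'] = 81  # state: {'g': 3, 'x': 81}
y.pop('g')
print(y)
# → {'x': 81}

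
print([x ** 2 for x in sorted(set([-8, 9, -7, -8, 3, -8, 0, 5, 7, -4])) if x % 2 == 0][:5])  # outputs [64, 16, 0]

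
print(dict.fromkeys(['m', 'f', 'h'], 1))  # {'m': 1, 'f': 1, 'h': 1}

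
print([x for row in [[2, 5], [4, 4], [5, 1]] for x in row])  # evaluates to [2, 5, 4, 4, 5, 1]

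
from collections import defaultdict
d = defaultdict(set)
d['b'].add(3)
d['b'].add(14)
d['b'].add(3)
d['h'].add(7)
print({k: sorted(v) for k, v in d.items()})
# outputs {'b': [3, 14], 'h': [7]}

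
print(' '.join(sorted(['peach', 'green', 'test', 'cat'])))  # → cat green peach test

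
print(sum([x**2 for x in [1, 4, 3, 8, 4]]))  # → 106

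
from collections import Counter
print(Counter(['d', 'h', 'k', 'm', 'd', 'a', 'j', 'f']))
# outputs Counter({'d': 2, 'h': 1, 'k': 1, 'm': 1, 'a': 1, 'j': 1, 'f': 1})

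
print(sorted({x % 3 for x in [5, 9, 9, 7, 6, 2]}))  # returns [0, 1, 2]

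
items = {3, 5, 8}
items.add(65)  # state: {3, 5, 8, 65}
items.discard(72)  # {3, 5, 8, 65}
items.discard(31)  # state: {3, 5, 8, 65}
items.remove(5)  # {3, 8, 65}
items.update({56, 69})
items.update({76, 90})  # {3, 8, 56, 65, 69, 76, 90}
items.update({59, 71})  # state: {3, 8, 56, 59, 65, 69, 71, 76, 90}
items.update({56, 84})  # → {3, 8, 56, 59, 65, 69, 71, 76, 84, 90}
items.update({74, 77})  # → {3, 8, 56, 59, 65, 69, 71, 74, 76, 77, 84, 90}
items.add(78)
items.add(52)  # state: {3, 8, 52, 56, 59, 65, 69, 71, 74, 76, 77, 78, 84, 90}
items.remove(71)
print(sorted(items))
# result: [3, 8, 52, 56, 59, 65, 69, 74, 76, 77, 78, 84, 90]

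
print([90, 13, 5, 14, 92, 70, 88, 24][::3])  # [90, 14, 88]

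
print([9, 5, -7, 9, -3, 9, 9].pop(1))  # 5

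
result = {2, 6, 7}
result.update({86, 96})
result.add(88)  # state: {2, 6, 7, 86, 88, 96}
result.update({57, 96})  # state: {2, 6, 7, 57, 86, 88, 96}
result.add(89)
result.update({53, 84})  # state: {2, 6, 7, 53, 57, 84, 86, 88, 89, 96}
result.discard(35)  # {2, 6, 7, 53, 57, 84, 86, 88, 89, 96}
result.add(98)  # {2, 6, 7, 53, 57, 84, 86, 88, 89, 96, 98}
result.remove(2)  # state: {6, 7, 53, 57, 84, 86, 88, 89, 96, 98}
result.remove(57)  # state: {6, 7, 53, 84, 86, 88, 89, 96, 98}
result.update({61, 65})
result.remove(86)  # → {6, 7, 53, 61, 65, 84, 88, 89, 96, 98}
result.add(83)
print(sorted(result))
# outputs [6, 7, 53, 61, 65, 83, 84, 88, 89, 96, 98]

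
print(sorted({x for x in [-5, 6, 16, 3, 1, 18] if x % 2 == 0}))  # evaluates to [6, 16, 18]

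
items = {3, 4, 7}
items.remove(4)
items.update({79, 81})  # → {3, 7, 79, 81}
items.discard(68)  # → {3, 7, 79, 81}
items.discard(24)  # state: {3, 7, 79, 81}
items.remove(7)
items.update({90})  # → {3, 79, 81, 90}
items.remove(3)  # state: {79, 81, 90}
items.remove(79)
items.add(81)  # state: {81, 90}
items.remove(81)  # {90}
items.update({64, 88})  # {64, 88, 90}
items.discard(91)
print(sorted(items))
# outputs [64, 88, 90]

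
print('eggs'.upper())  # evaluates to EGGS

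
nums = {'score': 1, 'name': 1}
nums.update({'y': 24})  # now {'score': 1, 'name': 1, 'y': 24}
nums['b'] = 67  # {'score': 1, 'name': 1, 'y': 24, 'b': 67}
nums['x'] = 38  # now {'score': 1, 'name': 1, 'y': 24, 'b': 67, 'x': 38}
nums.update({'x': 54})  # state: {'score': 1, 'name': 1, 'y': 24, 'b': 67, 'x': 54}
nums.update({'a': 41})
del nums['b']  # {'score': 1, 'name': 1, 'y': 24, 'x': 54, 'a': 41}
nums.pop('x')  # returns 54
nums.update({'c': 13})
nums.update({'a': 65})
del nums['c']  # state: {'score': 1, 'name': 1, 'y': 24, 'a': 65}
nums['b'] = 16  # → {'score': 1, 'name': 1, 'y': 24, 'a': 65, 'b': 16}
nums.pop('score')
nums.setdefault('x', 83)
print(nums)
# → {'name': 1, 'y': 24, 'a': 65, 'b': 16, 'x': 83}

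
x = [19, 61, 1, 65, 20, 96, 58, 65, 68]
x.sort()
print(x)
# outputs [1, 19, 20, 58, 61, 65, 65, 68, 96]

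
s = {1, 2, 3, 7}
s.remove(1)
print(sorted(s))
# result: [2, 3, 7]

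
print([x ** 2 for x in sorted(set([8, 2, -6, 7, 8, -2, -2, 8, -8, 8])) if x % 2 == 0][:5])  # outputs [64, 36, 4, 4, 64]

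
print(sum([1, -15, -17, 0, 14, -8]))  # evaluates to -25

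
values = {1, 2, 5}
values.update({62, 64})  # {1, 2, 5, 62, 64}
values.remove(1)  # {2, 5, 62, 64}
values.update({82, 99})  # {2, 5, 62, 64, 82, 99}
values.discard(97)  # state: {2, 5, 62, 64, 82, 99}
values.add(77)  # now {2, 5, 62, 64, 77, 82, 99}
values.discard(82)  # {2, 5, 62, 64, 77, 99}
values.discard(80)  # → {2, 5, 62, 64, 77, 99}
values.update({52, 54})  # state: {2, 5, 52, 54, 62, 64, 77, 99}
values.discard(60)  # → {2, 5, 52, 54, 62, 64, 77, 99}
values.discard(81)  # {2, 5, 52, 54, 62, 64, 77, 99}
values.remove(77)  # {2, 5, 52, 54, 62, 64, 99}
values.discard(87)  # {2, 5, 52, 54, 62, 64, 99}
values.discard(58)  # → {2, 5, 52, 54, 62, 64, 99}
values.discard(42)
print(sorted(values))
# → [2, 5, 52, 54, 62, 64, 99]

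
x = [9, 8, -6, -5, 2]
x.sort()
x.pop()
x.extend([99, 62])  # [-6, -5, 2, 8, 99, 62]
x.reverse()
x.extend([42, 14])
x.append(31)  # [62, 99, 8, 2, -5, -6, 42, 14, 31]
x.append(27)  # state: [62, 99, 8, 2, -5, -6, 42, 14, 31, 27]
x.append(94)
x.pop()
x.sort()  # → [-6, -5, 2, 8, 14, 27, 31, 42, 62, 99]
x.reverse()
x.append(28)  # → [99, 62, 42, 31, 27, 14, 8, 2, -5, -6, 28]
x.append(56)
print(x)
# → [99, 62, 42, 31, 27, 14, 8, 2, -5, -6, 28, 56]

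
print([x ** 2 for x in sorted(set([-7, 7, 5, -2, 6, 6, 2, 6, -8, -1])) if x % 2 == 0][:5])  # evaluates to [64, 4, 4, 36]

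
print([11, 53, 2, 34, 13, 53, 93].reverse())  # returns None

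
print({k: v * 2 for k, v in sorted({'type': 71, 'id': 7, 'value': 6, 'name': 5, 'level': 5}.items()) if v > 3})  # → {'id': 14, 'level': 10, 'name': 10, 'type': 142, 'value': 12}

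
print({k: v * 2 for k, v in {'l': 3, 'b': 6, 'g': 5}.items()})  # {'l': 6, 'b': 12, 'g': 10}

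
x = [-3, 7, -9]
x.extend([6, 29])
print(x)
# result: [-3, 7, -9, 6, 29]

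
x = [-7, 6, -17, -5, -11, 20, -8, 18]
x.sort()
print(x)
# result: [-17, -11, -8, -7, -5, 6, 18, 20]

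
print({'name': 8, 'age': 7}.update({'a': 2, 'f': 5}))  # None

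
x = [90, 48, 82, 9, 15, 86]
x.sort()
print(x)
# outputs [9, 15, 48, 82, 86, 90]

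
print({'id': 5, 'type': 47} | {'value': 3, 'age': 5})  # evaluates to {'id': 5, 'type': 47, 'value': 3, 'age': 5}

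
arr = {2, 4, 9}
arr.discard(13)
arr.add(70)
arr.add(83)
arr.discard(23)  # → {2, 4, 9, 70, 83}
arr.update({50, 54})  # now {2, 4, 9, 50, 54, 70, 83}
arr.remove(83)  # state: {2, 4, 9, 50, 54, 70}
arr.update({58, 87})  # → {2, 4, 9, 50, 54, 58, 70, 87}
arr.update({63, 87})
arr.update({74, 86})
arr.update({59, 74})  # {2, 4, 9, 50, 54, 58, 59, 63, 70, 74, 86, 87}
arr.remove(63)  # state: {2, 4, 9, 50, 54, 58, 59, 70, 74, 86, 87}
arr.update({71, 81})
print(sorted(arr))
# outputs [2, 4, 9, 50, 54, 58, 59, 70, 71, 74, 81, 86, 87]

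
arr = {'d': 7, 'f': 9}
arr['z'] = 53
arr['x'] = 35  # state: {'d': 7, 'f': 9, 'z': 53, 'x': 35}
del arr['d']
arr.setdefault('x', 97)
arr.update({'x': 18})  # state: {'f': 9, 'z': 53, 'x': 18}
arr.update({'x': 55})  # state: {'f': 9, 'z': 53, 'x': 55}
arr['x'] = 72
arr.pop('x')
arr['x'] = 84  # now {'f': 9, 'z': 53, 'x': 84}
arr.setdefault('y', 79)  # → 79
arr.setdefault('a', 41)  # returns 41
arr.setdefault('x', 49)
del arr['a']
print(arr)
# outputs {'f': 9, 'z': 53, 'x': 84, 'y': 79}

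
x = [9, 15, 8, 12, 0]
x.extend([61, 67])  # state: [9, 15, 8, 12, 0, 61, 67]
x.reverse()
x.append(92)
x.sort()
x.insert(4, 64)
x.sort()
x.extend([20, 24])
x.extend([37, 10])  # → [0, 8, 9, 12, 15, 61, 64, 67, 92, 20, 24, 37, 10]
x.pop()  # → 10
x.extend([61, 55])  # [0, 8, 9, 12, 15, 61, 64, 67, 92, 20, 24, 37, 61, 55]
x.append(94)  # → [0, 8, 9, 12, 15, 61, 64, 67, 92, 20, 24, 37, 61, 55, 94]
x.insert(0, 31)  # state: [31, 0, 8, 9, 12, 15, 61, 64, 67, 92, 20, 24, 37, 61, 55, 94]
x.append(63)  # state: [31, 0, 8, 9, 12, 15, 61, 64, 67, 92, 20, 24, 37, 61, 55, 94, 63]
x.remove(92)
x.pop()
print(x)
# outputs [31, 0, 8, 9, 12, 15, 61, 64, 67, 20, 24, 37, 61, 55, 94]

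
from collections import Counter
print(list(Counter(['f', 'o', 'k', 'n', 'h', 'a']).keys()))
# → ['f', 'o', 'k', 'n', 'h', 'a']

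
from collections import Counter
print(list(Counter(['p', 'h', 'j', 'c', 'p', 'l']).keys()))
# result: ['p', 'h', 'j', 'c', 'l']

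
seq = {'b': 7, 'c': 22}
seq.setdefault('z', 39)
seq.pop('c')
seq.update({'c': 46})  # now {'b': 7, 'z': 39, 'c': 46}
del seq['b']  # {'z': 39, 'c': 46}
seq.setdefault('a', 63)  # 63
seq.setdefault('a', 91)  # 63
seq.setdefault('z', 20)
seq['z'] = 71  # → {'z': 71, 'c': 46, 'a': 63}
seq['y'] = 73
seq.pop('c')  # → 46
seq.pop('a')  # 63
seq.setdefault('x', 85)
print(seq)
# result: {'z': 71, 'y': 73, 'x': 85}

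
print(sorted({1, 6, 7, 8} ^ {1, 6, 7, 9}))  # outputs [8, 9]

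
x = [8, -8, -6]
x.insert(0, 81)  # [81, 8, -8, -6]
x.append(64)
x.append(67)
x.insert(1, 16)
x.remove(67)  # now [81, 16, 8, -8, -6, 64]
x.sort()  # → [-8, -6, 8, 16, 64, 81]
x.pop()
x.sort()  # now [-8, -6, 8, 16, 64]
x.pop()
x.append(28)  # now [-8, -6, 8, 16, 28]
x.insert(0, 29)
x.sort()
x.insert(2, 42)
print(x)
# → [-8, -6, 42, 8, 16, 28, 29]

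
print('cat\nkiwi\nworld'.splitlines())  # ['cat', 'kiwi', 'world']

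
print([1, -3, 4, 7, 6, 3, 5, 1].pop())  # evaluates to 1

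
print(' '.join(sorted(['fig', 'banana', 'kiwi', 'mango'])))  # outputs banana fig kiwi mango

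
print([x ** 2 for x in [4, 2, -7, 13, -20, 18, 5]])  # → [16, 4, 49, 169, 400, 324, 25]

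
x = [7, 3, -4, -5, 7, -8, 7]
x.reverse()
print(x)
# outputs [7, -8, 7, -5, -4, 3, 7]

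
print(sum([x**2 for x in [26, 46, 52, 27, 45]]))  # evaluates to 8250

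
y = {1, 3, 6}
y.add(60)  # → {1, 3, 6, 60}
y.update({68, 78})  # {1, 3, 6, 60, 68, 78}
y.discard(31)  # {1, 3, 6, 60, 68, 78}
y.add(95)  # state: {1, 3, 6, 60, 68, 78, 95}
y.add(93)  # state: {1, 3, 6, 60, 68, 78, 93, 95}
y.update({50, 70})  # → {1, 3, 6, 50, 60, 68, 70, 78, 93, 95}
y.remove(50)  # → {1, 3, 6, 60, 68, 70, 78, 93, 95}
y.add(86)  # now {1, 3, 6, 60, 68, 70, 78, 86, 93, 95}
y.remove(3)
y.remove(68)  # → {1, 6, 60, 70, 78, 86, 93, 95}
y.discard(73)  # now {1, 6, 60, 70, 78, 86, 93, 95}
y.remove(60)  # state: {1, 6, 70, 78, 86, 93, 95}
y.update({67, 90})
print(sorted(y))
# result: [1, 6, 67, 70, 78, 86, 90, 93, 95]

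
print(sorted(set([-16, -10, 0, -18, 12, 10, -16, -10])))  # [-18, -16, -10, 0, 10, 12]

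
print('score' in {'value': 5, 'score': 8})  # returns True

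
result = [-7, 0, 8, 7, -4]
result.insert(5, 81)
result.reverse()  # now [81, -4, 7, 8, 0, -7]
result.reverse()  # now [-7, 0, 8, 7, -4, 81]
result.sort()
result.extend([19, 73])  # [-7, -4, 0, 7, 8, 81, 19, 73]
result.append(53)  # [-7, -4, 0, 7, 8, 81, 19, 73, 53]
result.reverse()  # [53, 73, 19, 81, 8, 7, 0, -4, -7]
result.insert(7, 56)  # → [53, 73, 19, 81, 8, 7, 0, 56, -4, -7]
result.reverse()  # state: [-7, -4, 56, 0, 7, 8, 81, 19, 73, 53]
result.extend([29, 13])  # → [-7, -4, 56, 0, 7, 8, 81, 19, 73, 53, 29, 13]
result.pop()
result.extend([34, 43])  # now [-7, -4, 56, 0, 7, 8, 81, 19, 73, 53, 29, 34, 43]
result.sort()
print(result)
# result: [-7, -4, 0, 7, 8, 19, 29, 34, 43, 53, 56, 73, 81]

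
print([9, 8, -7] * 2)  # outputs [9, 8, -7, 9, 8, -7]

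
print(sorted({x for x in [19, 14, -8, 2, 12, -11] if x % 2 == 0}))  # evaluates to [-8, 2, 12, 14]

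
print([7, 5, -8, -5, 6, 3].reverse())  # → None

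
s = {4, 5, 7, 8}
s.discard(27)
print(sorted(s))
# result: [4, 5, 7, 8]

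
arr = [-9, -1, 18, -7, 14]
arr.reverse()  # [14, -7, 18, -1, -9]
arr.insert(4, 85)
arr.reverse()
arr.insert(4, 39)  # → [-9, 85, -1, 18, 39, -7, 14]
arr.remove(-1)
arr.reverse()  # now [14, -7, 39, 18, 85, -9]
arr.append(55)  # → [14, -7, 39, 18, 85, -9, 55]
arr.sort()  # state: [-9, -7, 14, 18, 39, 55, 85]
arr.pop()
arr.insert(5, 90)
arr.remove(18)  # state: [-9, -7, 14, 39, 90, 55]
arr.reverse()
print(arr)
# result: [55, 90, 39, 14, -7, -9]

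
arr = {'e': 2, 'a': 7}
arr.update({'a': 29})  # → {'e': 2, 'a': 29}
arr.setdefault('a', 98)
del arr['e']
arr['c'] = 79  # {'a': 29, 'c': 79}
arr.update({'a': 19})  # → {'a': 19, 'c': 79}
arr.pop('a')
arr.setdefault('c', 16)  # 79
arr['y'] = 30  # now {'c': 79, 'y': 30}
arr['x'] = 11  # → {'c': 79, 'y': 30, 'x': 11}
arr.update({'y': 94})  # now {'c': 79, 'y': 94, 'x': 11}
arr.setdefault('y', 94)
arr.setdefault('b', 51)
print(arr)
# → {'c': 79, 'y': 94, 'x': 11, 'b': 51}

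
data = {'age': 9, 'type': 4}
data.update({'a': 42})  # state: {'age': 9, 'type': 4, 'a': 42}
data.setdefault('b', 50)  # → 50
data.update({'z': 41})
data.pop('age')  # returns 9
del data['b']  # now {'type': 4, 'a': 42, 'z': 41}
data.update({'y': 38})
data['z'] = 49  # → {'type': 4, 'a': 42, 'z': 49, 'y': 38}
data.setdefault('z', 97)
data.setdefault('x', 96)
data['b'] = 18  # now {'type': 4, 'a': 42, 'z': 49, 'y': 38, 'x': 96, 'b': 18}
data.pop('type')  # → 4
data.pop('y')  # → 38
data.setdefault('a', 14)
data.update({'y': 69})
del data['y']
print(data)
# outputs {'a': 42, 'z': 49, 'x': 96, 'b': 18}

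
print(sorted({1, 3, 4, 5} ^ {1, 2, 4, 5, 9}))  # [2, 3, 9]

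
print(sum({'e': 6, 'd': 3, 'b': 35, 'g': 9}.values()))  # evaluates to 53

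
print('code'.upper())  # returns CODE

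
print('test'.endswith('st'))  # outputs True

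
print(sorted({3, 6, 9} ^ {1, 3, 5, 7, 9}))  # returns [1, 5, 6, 7]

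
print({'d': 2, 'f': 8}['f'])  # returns 8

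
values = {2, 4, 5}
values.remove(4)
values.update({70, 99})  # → {2, 5, 70, 99}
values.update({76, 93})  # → {2, 5, 70, 76, 93, 99}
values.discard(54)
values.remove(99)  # {2, 5, 70, 76, 93}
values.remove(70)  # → {2, 5, 76, 93}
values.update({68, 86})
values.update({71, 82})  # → {2, 5, 68, 71, 76, 82, 86, 93}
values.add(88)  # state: {2, 5, 68, 71, 76, 82, 86, 88, 93}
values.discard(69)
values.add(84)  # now {2, 5, 68, 71, 76, 82, 84, 86, 88, 93}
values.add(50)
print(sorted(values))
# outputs [2, 5, 50, 68, 71, 76, 82, 84, 86, 88, 93]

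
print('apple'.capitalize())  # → Apple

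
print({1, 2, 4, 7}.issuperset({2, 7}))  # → True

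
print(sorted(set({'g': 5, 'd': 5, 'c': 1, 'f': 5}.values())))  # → [1, 5]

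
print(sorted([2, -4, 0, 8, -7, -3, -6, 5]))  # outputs [-7, -6, -4, -3, 0, 2, 5, 8]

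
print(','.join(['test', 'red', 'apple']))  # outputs test,red,apple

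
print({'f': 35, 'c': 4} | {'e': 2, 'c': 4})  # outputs {'f': 35, 'c': 4, 'e': 2}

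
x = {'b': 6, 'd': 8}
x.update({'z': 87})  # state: {'b': 6, 'd': 8, 'z': 87}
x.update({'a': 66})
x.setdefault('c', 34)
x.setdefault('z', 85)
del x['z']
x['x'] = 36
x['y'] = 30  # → {'b': 6, 'd': 8, 'a': 66, 'c': 34, 'x': 36, 'y': 30}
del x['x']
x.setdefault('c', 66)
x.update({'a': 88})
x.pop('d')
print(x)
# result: {'b': 6, 'a': 88, 'c': 34, 'y': 30}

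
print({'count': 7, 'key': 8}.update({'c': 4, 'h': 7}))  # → None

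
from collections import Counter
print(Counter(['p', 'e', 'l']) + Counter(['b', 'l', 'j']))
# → Counter({'l': 2, 'p': 1, 'e': 1, 'b': 1, 'j': 1})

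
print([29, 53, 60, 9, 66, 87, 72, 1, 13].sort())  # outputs None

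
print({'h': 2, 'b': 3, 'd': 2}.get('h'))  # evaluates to 2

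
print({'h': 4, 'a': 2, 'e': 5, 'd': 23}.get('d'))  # 23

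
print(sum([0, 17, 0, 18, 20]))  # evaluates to 55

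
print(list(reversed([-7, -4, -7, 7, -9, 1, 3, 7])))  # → [7, 3, 1, -9, 7, -7, -4, -7]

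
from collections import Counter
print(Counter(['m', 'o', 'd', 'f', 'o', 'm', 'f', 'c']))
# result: Counter({'m': 2, 'o': 2, 'f': 2, 'd': 1, 'c': 1})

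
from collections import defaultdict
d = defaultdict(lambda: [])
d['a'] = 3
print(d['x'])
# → []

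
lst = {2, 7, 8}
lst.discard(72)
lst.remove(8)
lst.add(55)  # {2, 7, 55}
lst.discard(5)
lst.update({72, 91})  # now {2, 7, 55, 72, 91}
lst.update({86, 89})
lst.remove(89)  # {2, 7, 55, 72, 86, 91}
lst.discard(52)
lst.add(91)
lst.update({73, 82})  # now {2, 7, 55, 72, 73, 82, 86, 91}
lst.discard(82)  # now {2, 7, 55, 72, 73, 86, 91}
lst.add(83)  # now {2, 7, 55, 72, 73, 83, 86, 91}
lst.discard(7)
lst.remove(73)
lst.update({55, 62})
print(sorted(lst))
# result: [2, 55, 62, 72, 83, 86, 91]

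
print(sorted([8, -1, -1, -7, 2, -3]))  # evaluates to [-7, -3, -1, -1, 2, 8]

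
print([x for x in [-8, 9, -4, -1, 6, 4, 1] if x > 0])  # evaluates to [9, 6, 4, 1]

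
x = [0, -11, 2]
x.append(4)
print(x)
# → [0, -11, 2, 4]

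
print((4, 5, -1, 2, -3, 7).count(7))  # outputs 1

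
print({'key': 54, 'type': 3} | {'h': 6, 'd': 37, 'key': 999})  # {'key': 999, 'type': 3, 'h': 6, 'd': 37}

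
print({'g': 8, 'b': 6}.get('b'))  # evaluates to 6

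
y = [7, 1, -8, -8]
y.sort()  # [-8, -8, 1, 7]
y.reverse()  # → [7, 1, -8, -8]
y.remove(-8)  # [7, 1, -8]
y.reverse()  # [-8, 1, 7]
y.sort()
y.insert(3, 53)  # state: [-8, 1, 7, 53]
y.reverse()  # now [53, 7, 1, -8]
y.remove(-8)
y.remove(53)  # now [7, 1]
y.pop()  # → 1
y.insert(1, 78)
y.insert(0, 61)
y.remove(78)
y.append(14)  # [61, 7, 14]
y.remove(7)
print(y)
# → [61, 14]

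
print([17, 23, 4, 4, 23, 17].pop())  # 17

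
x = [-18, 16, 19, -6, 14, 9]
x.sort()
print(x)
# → [-18, -6, 9, 14, 16, 19]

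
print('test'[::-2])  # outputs te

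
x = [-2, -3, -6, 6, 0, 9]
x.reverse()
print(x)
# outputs [9, 0, 6, -6, -3, -2]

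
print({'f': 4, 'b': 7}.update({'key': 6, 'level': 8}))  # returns None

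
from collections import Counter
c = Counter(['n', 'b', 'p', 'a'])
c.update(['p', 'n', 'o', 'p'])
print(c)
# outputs Counter({'p': 3, 'n': 2, 'b': 1, 'a': 1, 'o': 1})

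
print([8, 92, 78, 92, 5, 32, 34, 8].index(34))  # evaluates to 6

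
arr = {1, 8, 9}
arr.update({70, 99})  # {1, 8, 9, 70, 99}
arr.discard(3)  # {1, 8, 9, 70, 99}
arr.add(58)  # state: {1, 8, 9, 58, 70, 99}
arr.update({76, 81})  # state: {1, 8, 9, 58, 70, 76, 81, 99}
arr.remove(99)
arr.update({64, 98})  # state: {1, 8, 9, 58, 64, 70, 76, 81, 98}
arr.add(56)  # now {1, 8, 9, 56, 58, 64, 70, 76, 81, 98}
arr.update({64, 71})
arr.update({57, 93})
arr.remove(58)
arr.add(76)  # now {1, 8, 9, 56, 57, 64, 70, 71, 76, 81, 93, 98}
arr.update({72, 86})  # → {1, 8, 9, 56, 57, 64, 70, 71, 72, 76, 81, 86, 93, 98}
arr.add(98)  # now {1, 8, 9, 56, 57, 64, 70, 71, 72, 76, 81, 86, 93, 98}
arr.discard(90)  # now {1, 8, 9, 56, 57, 64, 70, 71, 72, 76, 81, 86, 93, 98}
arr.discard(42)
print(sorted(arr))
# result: [1, 8, 9, 56, 57, 64, 70, 71, 72, 76, 81, 86, 93, 98]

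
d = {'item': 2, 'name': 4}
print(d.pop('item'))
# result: 2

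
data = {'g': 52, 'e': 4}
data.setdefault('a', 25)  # 25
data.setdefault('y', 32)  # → 32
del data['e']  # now {'g': 52, 'a': 25, 'y': 32}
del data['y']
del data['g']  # {'a': 25}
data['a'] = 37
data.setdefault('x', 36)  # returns 36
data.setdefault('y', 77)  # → 77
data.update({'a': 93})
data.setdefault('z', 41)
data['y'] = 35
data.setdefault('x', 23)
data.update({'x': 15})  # {'a': 93, 'x': 15, 'y': 35, 'z': 41}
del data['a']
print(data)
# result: {'x': 15, 'y': 35, 'z': 41}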